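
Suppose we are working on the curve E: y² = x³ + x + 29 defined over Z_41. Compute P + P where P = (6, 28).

(6, 13)

tangent at (6, 28): λ = (3·6² + 1)/(2·28) ≡ 27/15. 15⁻¹ ≡ 11 (mod 41), so λ ≡ 27·11 ≡ 10.
  x = λ² - 6 - 6 = 100 - 12 ≡ 6; y = λ·(6 - 6) - 28 ≡ 13. → (6, 13)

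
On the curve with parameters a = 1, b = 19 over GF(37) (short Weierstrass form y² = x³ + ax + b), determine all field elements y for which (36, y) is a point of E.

none

x³ + 1x + 19 = 46711 ≡ 17 (mod 37).
17 is a non-residue mod 37; no y exists.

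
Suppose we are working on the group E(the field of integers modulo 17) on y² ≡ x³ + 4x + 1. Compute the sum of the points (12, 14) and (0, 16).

(14, 9)

(12, 14) + (0, 16). λ = (16 - 14)/(0 - 12) ≡ 2/5 mod 17. 5⁻¹ ≡ 7 (mod 17) since 5·7 = 35 ≡ 1, so λ ≡ 14.
  x = λ² - 12 - 0 = 196 - 12 ≡ 14; y = λ·(12 - 14) - 14 ≡ 9. → (14, 9)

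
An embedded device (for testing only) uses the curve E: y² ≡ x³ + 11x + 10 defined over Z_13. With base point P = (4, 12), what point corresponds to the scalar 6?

Repeated addition: build up to 6P.
2P: tangent at (4, 12): λ = (3·4² + 11)/(2·12) ≡ 7/11. 11⁻¹ ≡ 6 (mod 13), so λ ≡ 7·6 ≡ 3.
  x = λ² - 4 - 4 = 9 - 8 ≡ 1; y = λ·(4 - 1) - 12 ≡ 10. → (1, 10)
3P: (1, 10) + (4, 12). λ = (12 - 10)/(4 - 1) ≡ 2/3 mod 13. 3⁻¹ ≡ 9 (mod 13), so λ ≡ 5.
  x = λ² - 1 - 4 = 25 - 5 ≡ 7; y = λ·(1 - 7) - 10 ≡ 12. → (7, 12)
4P: (7, 12) + (4, 12). λ = (12 - 12)/(4 - 7) ≡ 0/10 mod 13. 10⁻¹ ≡ 4 (mod 13) since 10·4 = 40 ≡ 1, so λ ≡ 0.
  x = λ² - 7 - 4 = 0 - 11 ≡ 2; y = λ·(7 - 2) - 12 ≡ 1. → (2, 1)
5P: (2, 1) + (4, 12). λ = (12 - 1)/(4 - 2) ≡ 11/2 mod 13. 2⁻¹ ≡ 7 (mod 13), so λ ≡ 12.
  x = λ² - 2 - 4 = 144 - 6 ≡ 8; y = λ·(2 - 8) - 1 ≡ 5. → (8, 5)
6P: (8, 5) + (4, 12). λ = (12 - 5)/(4 - 8) ≡ 7/9 mod 13. 9⁻¹ ≡ 3 (mod 13), so λ ≡ 8.
  x = λ² - 8 - 4 = 64 - 12 ≡ 0; y = λ·(8 - 0) - 5 ≡ 7. → (0, 7)

(0, 7)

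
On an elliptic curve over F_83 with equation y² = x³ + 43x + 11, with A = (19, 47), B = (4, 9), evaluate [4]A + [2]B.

First 4A:
Repeated addition: build up to 4A.
2A: tangent at (19, 47): λ = (3·19² + 43)/(2·47) ≡ 47/11. 11⁻¹ ≡ 68 (mod 83), so λ ≡ 47·68 ≡ 42.
  x = λ² - 19 - 19 = 1764 - 38 ≡ 66; y = λ·(19 - 66) - 47 ≡ 54. → (66, 54)
3A: (66, 54) + (19, 47). λ = (47 - 54)/(19 - 66) ≡ 76/36 mod 83. 36⁻¹ ≡ 30 (mod 83), so λ ≡ 39.
  x = λ² - 66 - 19 = 1521 - 85 ≡ 25; y = λ·(66 - 25) - 54 ≡ 51. → (25, 51)
4A: (25, 51) + (19, 47). λ = (47 - 51)/(19 - 25) ≡ 79/77 mod 83. 77⁻¹ ≡ 69 (mod 83), so λ ≡ 56.
  x = λ² - 25 - 19 = 3136 - 44 ≡ 21; y = λ·(25 - 21) - 51 ≡ 7. → (21, 7)
4A = (21, 7).
Next 2B:
Repeated addition: build up to 2B.
2B: tangent at (4, 9): λ = (3·4² + 43)/(2·9) ≡ 8/18. 18⁻¹ ≡ 60 (mod 83), so λ ≡ 8·60 ≡ 65.
  x = λ² - 4 - 4 = 4225 - 8 ≡ 67; y = λ·(4 - 67) - 9 ≡ 46. → (67, 46)
2B = (67, 46).
Finally 4A + 2B:
(21, 7) + (67, 46). λ = (46 - 7)/(67 - 21) ≡ 39/46 mod 83. 46⁻¹ ≡ 74 (mod 83) since 46·74 = 3404 ≡ 1, so λ ≡ 64.
  x = λ² - 21 - 67 = 4096 - 88 ≡ 24; y = λ·(21 - 24) - 7 ≡ 50. → (24, 50)

(24, 50)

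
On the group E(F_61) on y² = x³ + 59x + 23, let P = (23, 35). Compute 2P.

(12, 18)

tangent at (23, 35): λ = (3·23² + 59)/(2·35) ≡ 60/9. 9⁻¹ ≡ 34 (mod 61), so λ ≡ 60·34 ≡ 27.
  x = λ² - 23 - 23 = 729 - 46 ≡ 12; y = λ·(23 - 12) - 35 ≡ 18. → (12, 18)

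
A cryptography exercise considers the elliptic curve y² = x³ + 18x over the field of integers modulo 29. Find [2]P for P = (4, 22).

(16, 18)

tangent at (4, 22): λ = (3·4² + 18)/(2·22) ≡ 8/15. 15⁻¹ ≡ 2 (mod 29), so λ ≡ 8·2 ≡ 16.
  x = λ² - 4 - 4 = 256 - 8 ≡ 16; y = λ·(4 - 16) - 22 ≡ 18. → (16, 18)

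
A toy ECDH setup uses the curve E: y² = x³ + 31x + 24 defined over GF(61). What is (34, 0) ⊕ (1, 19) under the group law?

(13, 60)

(34, 0) + (1, 19). λ = (19 - 0)/(1 - 34) ≡ 19/28 mod 61. 28⁻¹ ≡ 24 (mod 61), so λ ≡ 29.
  x = λ² - 34 - 1 = 841 - 35 ≡ 13; y = λ·(34 - 13) - 0 ≡ 60. → (13, 60)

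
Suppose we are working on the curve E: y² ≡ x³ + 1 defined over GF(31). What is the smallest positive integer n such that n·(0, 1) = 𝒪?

2P: tangent at (0, 1): λ = (3·0² + 0)/(2·1) ≡ 0/2. 2⁻¹ ≡ 16 (mod 31), so λ ≡ 0·16 ≡ 0.
  x = λ² - 0 - 0 = 0 - 0 ≡ 0; y = λ·(0 - 0) - 1 ≡ 30. → (0, 30)
3P: (0, 30) + (0, 1): same x and y₁ ≡ -y₂, so the sum is 𝒪.
3P = 𝒪, so the order is 3.

3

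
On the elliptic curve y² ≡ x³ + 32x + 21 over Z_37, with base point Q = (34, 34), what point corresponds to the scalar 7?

Repeated addition: build up to 7Q.
2Q: tangent at (34, 34): λ = (3·34² + 32)/(2·34) ≡ 22/31. 31⁻¹ ≡ 6 (mod 37), so λ ≡ 22·6 ≡ 21.
  x = λ² - 34 - 34 = 441 - 68 ≡ 3; y = λ·(34 - 3) - 34 ≡ 25. → (3, 25)
3Q: (3, 25) + (34, 34). λ = (34 - 25)/(34 - 3) ≡ 9/31 mod 37. 31⁻¹ ≡ 6 (mod 37) since 31·6 = 186 ≡ 1, so λ ≡ 17.
  x = λ² - 3 - 34 = 289 - 37 ≡ 30; y = λ·(3 - 30) - 25 ≡ 34. → (30, 34)
4Q: (30, 34) + (34, 34). λ = (34 - 34)/(34 - 30) ≡ 0/4 mod 37. 4⁻¹ ≡ 28 (mod 37), so λ ≡ 0.
  x = λ² - 30 - 34 = 0 - 64 ≡ 10; y = λ·(30 - 10) - 34 ≡ 3. → (10, 3)
5Q: (10, 3) + (34, 34). λ = (34 - 3)/(34 - 10) ≡ 31/24 mod 37. 24⁻¹ ≡ 17 (mod 37) since 24·17 = 408 ≡ 1, so λ ≡ 9.
  x = λ² - 10 - 34 = 81 - 44 ≡ 0; y = λ·(10 - 0) - 3 ≡ 13. → (0, 13)
6Q: (0, 13) + (34, 34). λ = (34 - 13)/(34 - 0) ≡ 21/34 mod 37. 34⁻¹ ≡ 12 (mod 37) since 34·12 = 408 ≡ 1, so λ ≡ 30.
  x = λ² - 0 - 34 = 900 - 34 ≡ 15; y = λ·(0 - 15) - 13 ≡ 18. → (15, 18)
7Q: (15, 18) + (34, 34). λ = (34 - 18)/(34 - 15) ≡ 16/19 mod 37. 19⁻¹ ≡ 2 (mod 37), so λ ≡ 32.
  x = λ² - 15 - 34 = 1024 - 49 ≡ 13; y = λ·(15 - 13) - 18 ≡ 9. → (13, 9)

(13, 9)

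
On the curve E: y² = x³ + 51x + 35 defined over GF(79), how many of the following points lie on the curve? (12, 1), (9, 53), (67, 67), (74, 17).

1

(12, 1): 1² ≡ 1, rhs ≡ 5 → off.
(9, 53): 53² ≡ 44, rhs ≡ 38 → off.
(67, 67): 67² ≡ 65, rhs ≡ 65 → on.
(74, 17): 17² ≡ 52, rhs ≡ 50 → off.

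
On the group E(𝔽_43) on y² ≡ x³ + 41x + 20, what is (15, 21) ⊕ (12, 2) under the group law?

(37, 26)

(15, 21) + (12, 2). λ = (2 - 21)/(12 - 15) ≡ 24/40 mod 43. 40⁻¹ ≡ 14 (mod 43), so λ ≡ 35.
  x = λ² - 15 - 12 = 1225 - 27 ≡ 37; y = λ·(15 - 37) - 21 ≡ 26. → (37, 26)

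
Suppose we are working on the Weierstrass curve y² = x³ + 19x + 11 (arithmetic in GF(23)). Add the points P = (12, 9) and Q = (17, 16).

(12, 9) + (17, 16). λ = (16 - 9)/(17 - 12) ≡ 7/5 mod 23. 5⁻¹ ≡ 14 (mod 23) since 5·14 = 70 ≡ 1, so λ ≡ 6.
  x = λ² - 12 - 17 = 36 - 29 ≡ 7; y = λ·(12 - 7) - 9 ≡ 21. → (7, 21)

(7, 21)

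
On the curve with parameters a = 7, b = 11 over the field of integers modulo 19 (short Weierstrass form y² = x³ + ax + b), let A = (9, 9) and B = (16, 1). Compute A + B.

(5, 0)

(9, 9) + (16, 1). λ = (1 - 9)/(16 - 9) ≡ 11/7 mod 19. 7⁻¹ ≡ 11 (mod 19), so λ ≡ 7.
  x = λ² - 9 - 16 = 49 - 25 ≡ 5; y = λ·(9 - 5) - 9 ≡ 0. → (5, 0)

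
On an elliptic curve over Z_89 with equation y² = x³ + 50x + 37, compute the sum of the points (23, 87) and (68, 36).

(23, 87) + (68, 36). λ = (36 - 87)/(68 - 23) ≡ 38/45 mod 89. 45⁻¹ ≡ 2 (mod 89), so λ ≡ 76.
  x = λ² - 23 - 68 = 5776 - 91 ≡ 78; y = λ·(23 - 78) - 87 ≡ 5. → (78, 5)

(78, 5)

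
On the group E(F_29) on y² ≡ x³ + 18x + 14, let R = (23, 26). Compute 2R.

(18, 14)

tangent at (23, 26): λ = (3·23² + 18)/(2·26) ≡ 10/23. 23⁻¹ ≡ 24 (mod 29), so λ ≡ 10·24 ≡ 8.
  x = λ² - 23 - 23 = 64 - 46 ≡ 18; y = λ·(23 - 18) - 26 ≡ 14. → (18, 14)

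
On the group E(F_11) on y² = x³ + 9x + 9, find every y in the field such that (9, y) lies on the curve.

x³ + 9x + 9 = 819 ≡ 5 (mod 11).
Square roots of 5 mod 11: 4 and 7 (since 4² = 16 ≡ 5).

4, 7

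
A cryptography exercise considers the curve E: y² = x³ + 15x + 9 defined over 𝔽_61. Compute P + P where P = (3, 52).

tangent at (3, 52): λ = (3·3² + 15)/(2·52) ≡ 42/43. 43⁻¹ ≡ 44 (mod 61) since 43·44 = 1892 ≡ 1, so λ ≡ 42·44 ≡ 18.
  x = λ² - 3 - 3 = 324 - 6 ≡ 13; y = λ·(3 - 13) - 52 ≡ 12. → (13, 12)

(13, 12)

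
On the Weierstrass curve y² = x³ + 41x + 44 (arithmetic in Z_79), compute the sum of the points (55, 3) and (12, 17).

(55, 3) + (12, 17). λ = (17 - 3)/(12 - 55) ≡ 14/36 mod 79. 36⁻¹ ≡ 11 (mod 79), so λ ≡ 75.
  x = λ² - 55 - 12 = 5625 - 67 ≡ 28; y = λ·(55 - 28) - 3 ≡ 47. → (28, 47)

(28, 47)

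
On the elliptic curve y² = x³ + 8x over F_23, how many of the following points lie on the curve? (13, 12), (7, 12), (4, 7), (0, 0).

(13, 12): 12² ≡ 6, rhs ≡ 1 → off.
(7, 12): 12² ≡ 6, rhs ≡ 8 → off.
(4, 7): 7² ≡ 3, rhs ≡ 4 → off.
(0, 0): 0² ≡ 0, rhs ≡ 0 → on.

1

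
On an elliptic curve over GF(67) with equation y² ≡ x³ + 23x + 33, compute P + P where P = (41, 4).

(50, 42)

tangent at (41, 4): λ = (3·41² + 23)/(2·4) ≡ 41/8. 8⁻¹ ≡ 42 (mod 67) since 8·42 = 336 ≡ 1, so λ ≡ 41·42 ≡ 47.
  x = λ² - 41 - 41 = 2209 - 82 ≡ 50; y = λ·(41 - 50) - 4 ≡ 42. → (50, 42)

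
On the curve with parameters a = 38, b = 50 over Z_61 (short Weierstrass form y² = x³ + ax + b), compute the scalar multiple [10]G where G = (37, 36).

(34, 52)

Double-and-add on 10 = (1010)₂. Start with G = (37, 36) for the leading 1-bit.
double: tangent at (37, 36): λ = (3·37² + 38)/(2·36) ≡ 58/11. 11⁻¹ ≡ 50 (mod 61) since 11·50 = 550 ≡ 1, so λ ≡ 58·50 ≡ 33.
  x = λ² - 37 - 37 = 1089 - 74 ≡ 39; y = λ·(37 - 39) - 36 ≡ 20. → (39, 20)
double: tangent at (39, 20): λ = (3·39² + 38)/(2·20) ≡ 26/40. 40⁻¹ ≡ 29 (mod 61), so λ ≡ 26·29 ≡ 22.
  x = λ² - 39 - 39 = 484 - 78 ≡ 40; y = λ·(39 - 40) - 20 ≡ 19. → (40, 19)
add G: (40, 19) + (37, 36). λ = (36 - 19)/(37 - 40) ≡ 17/58 mod 61. 58⁻¹ ≡ 20 (mod 61), so λ ≡ 35.
  x = λ² - 40 - 37 = 1225 - 77 ≡ 50; y = λ·(40 - 50) - 19 ≡ 58. → (50, 58)
double: tangent at (50, 58): λ = (3·50² + 38)/(2·58) ≡ 35/55. 55⁻¹ ≡ 10 (mod 61), so λ ≡ 35·10 ≡ 45.
  x = λ² - 50 - 50 = 2025 - 100 ≡ 34; y = λ·(50 - 34) - 58 ≡ 52. → (34, 52)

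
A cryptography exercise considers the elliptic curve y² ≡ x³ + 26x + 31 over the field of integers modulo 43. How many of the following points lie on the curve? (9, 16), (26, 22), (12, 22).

0

(9, 16): 16² ≡ 41, rhs ≡ 5 → off.
(26, 22): 22² ≡ 11, rhs ≡ 8 → off.
(12, 22): 22² ≡ 11, rhs ≡ 7 → off.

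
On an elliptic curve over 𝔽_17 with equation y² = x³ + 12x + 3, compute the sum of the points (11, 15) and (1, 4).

(11, 15) + (1, 4). λ = (4 - 15)/(1 - 11) ≡ 6/7 mod 17. 7⁻¹ ≡ 5 (mod 17), so λ ≡ 13.
  x = λ² - 11 - 1 = 169 - 12 ≡ 4; y = λ·(11 - 4) - 15 ≡ 8. → (4, 8)

(4, 8)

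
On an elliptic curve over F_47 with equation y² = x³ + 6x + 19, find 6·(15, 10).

Write P = (15, 10).
Repeated addition: build up to 6P.
2P: tangent at (15, 10): λ = (3·15² + 6)/(2·10) ≡ 23/20. 20⁻¹ ≡ 40 (mod 47), so λ ≡ 23·40 ≡ 27.
  x = λ² - 15 - 15 = 729 - 30 ≡ 41; y = λ·(15 - 41) - 10 ≡ 40. → (41, 40)
3P: (41, 40) + (15, 10). λ = (10 - 40)/(15 - 41) ≡ 17/21 mod 47. 21⁻¹ ≡ 9 (mod 47) since 21·9 = 189 ≡ 1, so λ ≡ 12.
  x = λ² - 41 - 15 = 144 - 56 ≡ 41; y = λ·(41 - 41) - 40 ≡ 7. → (41, 7)
4P: (41, 7) + (15, 10). λ = (10 - 7)/(15 - 41) ≡ 3/21 mod 47. 21⁻¹ ≡ 9 (mod 47), so λ ≡ 27.
  x = λ² - 41 - 15 = 729 - 56 ≡ 15; y = λ·(41 - 15) - 7 ≡ 37. → (15, 37)
5P: (15, 37) + (15, 10): same x and y₁ ≡ -y₂, so the sum is 𝒪.
6P: 𝒪 + (15, 10) = (15, 10) (identity).

(15, 10)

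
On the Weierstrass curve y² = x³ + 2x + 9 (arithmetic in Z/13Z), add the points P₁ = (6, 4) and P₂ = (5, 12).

(1, 8)

(6, 4) + (5, 12). λ = (12 - 4)/(5 - 6) ≡ 8/12 mod 13. 12⁻¹ ≡ 12 (mod 13) since 12·12 = 144 ≡ 1, so λ ≡ 5.
  x = λ² - 6 - 5 = 25 - 11 ≡ 1; y = λ·(6 - 1) - 4 ≡ 8. → (1, 8)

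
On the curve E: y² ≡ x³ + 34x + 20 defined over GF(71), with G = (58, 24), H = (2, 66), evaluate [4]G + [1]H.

First 4G:
Repeated addition: build up to 4G.
2G: tangent at (58, 24): λ = (3·58² + 34)/(2·24) ≡ 44/48. 48⁻¹ ≡ 37 (mod 71), so λ ≡ 44·37 ≡ 66.
  x = λ² - 58 - 58 = 4356 - 116 ≡ 51; y = λ·(58 - 51) - 24 ≡ 12. → (51, 12)
3G: (51, 12) + (58, 24). λ = (24 - 12)/(58 - 51) ≡ 12/7 mod 71. 7⁻¹ ≡ 61 (mod 71), so λ ≡ 22.
  x = λ² - 51 - 58 = 484 - 109 ≡ 20; y = λ·(51 - 20) - 12 ≡ 31. → (20, 31)
4G: (20, 31) + (58, 24). λ = (24 - 31)/(58 - 20) ≡ 64/38 mod 71. 38⁻¹ ≡ 43 (mod 71), so λ ≡ 54.
  x = λ² - 20 - 58 = 2916 - 78 ≡ 69; y = λ·(20 - 69) - 31 ≡ 21. → (69, 21)
4G = (69, 21).
Finally 4G + H:
(69, 21) + (2, 66). λ = (66 - 21)/(2 - 69) ≡ 45/4 mod 71. 4⁻¹ ≡ 18 (mod 71) since 4·18 = 72 ≡ 1, so λ ≡ 29.
  x = λ² - 69 - 2 = 841 - 71 ≡ 60; y = λ·(69 - 60) - 21 ≡ 27. → (60, 27)

(60, 27)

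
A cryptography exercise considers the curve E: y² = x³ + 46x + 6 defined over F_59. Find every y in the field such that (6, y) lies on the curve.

12, 47

x³ + 46x + 6 = 498 ≡ 26 (mod 59).
Square roots of 26 mod 59: 12 and 47 (since 12² = 144 ≡ 26).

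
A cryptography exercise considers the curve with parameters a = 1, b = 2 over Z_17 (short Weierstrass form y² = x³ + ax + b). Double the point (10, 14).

tangent at (10, 14): λ = (3·10² + 1)/(2·14) ≡ 12/11. 11⁻¹ ≡ 14 (mod 17), so λ ≡ 12·14 ≡ 15.
  x = λ² - 10 - 10 = 225 - 20 ≡ 1; y = λ·(10 - 1) - 14 ≡ 2. → (1, 2)

(1, 2)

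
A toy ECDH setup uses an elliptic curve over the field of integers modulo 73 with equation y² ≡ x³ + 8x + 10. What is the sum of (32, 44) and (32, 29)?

The two points share x = 32 and their y-coordinates satisfy 44 + 29 ≡ 0 (mod 73), so they are inverses. Their sum is the point at infinity.

O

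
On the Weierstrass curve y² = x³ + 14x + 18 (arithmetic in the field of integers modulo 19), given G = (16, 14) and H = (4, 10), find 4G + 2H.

O

First 4G:
Repeated addition: build up to 4G.
2G: tangent at (16, 14): λ = (3·16² + 14)/(2·14) ≡ 3/9. 9⁻¹ ≡ 17 (mod 19), so λ ≡ 3·17 ≡ 13.
  x = λ² - 16 - 16 = 169 - 32 ≡ 4; y = λ·(16 - 4) - 14 ≡ 9. → (4, 9)
3G: (4, 9) + (16, 14). λ = (14 - 9)/(16 - 4) ≡ 5/12 mod 19. 12⁻¹ ≡ 8 (mod 19) since 12·8 = 96 ≡ 1, so λ ≡ 2.
  x = λ² - 4 - 16 = 4 - 20 ≡ 3; y = λ·(4 - 3) - 9 ≡ 12. → (3, 12)
4G: (3, 12) + (16, 14). λ = (14 - 12)/(16 - 3) ≡ 2/13 mod 19. 13⁻¹ ≡ 3 (mod 19) since 13·3 = 39 ≡ 1, so λ ≡ 6.
  x = λ² - 3 - 16 = 36 - 19 ≡ 17; y = λ·(3 - 17) - 12 ≡ 18. → (17, 18)
4G = (17, 18).
Next 2H:
Repeated addition: build up to 2H.
2H: tangent at (4, 10): λ = (3·4² + 14)/(2·10) ≡ 5/1. 1⁻¹ ≡ 1 (mod 19) since 1·1 = 1 ≡ 1, so λ ≡ 5·1 ≡ 5.
  x = λ² - 4 - 4 = 25 - 8 ≡ 17; y = λ·(4 - 17) - 10 ≡ 1. → (17, 1)
2H = (17, 1).
Finally 4G + 2H:
(17, 18) + (17, 1): same x and y₁ ≡ -y₂, so the sum is O.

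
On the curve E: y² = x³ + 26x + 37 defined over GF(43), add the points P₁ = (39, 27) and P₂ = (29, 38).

(39, 27) + (29, 38). λ = (38 - 27)/(29 - 39) ≡ 11/33 mod 43. 33⁻¹ ≡ 30 (mod 43) since 33·30 = 990 ≡ 1, so λ ≡ 29.
  x = λ² - 39 - 29 = 841 - 68 ≡ 42; y = λ·(39 - 42) - 27 ≡ 15. → (42, 15)

(42, 15)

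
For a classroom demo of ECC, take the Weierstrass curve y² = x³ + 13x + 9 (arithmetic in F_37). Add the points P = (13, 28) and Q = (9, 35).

(13, 28) + (9, 35). λ = (35 - 28)/(9 - 13) ≡ 7/33 mod 37. 33⁻¹ ≡ 9 (mod 37) since 33·9 = 297 ≡ 1, so λ ≡ 26.
  x = λ² - 13 - 9 = 676 - 22 ≡ 25; y = λ·(13 - 25) - 28 ≡ 30. → (25, 30)

(25, 30)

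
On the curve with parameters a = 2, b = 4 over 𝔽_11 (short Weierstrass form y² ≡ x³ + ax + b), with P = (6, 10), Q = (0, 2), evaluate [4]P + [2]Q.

(8, 9)

First 4P:
Double-and-add on 4 = (100)₂. Start with P = (6, 10) for the leading 1-bit.
double: tangent at (6, 10): λ = (3·6² + 2)/(2·10) ≡ 0/9. 9⁻¹ ≡ 5 (mod 11) since 9·5 = 45 ≡ 1, so λ ≡ 0·5 ≡ 0.
  x = λ² - 6 - 6 = 0 - 12 ≡ 10; y = λ·(6 - 10) - 10 ≡ 1. → (10, 1)
double: tangent at (10, 1): λ = (3·10² + 2)/(2·1) ≡ 5/2. 2⁻¹ ≡ 6 (mod 11), so λ ≡ 5·6 ≡ 8.
  x = λ² - 10 - 10 = 64 - 20 ≡ 0; y = λ·(10 - 0) - 1 ≡ 2. → (0, 2)
4P = (0, 2).
Next 2Q:
Repeated addition: build up to 2Q.
2Q: tangent at (0, 2): λ = (3·0² + 2)/(2·2) ≡ 2/4. 4⁻¹ ≡ 3 (mod 11), so λ ≡ 2·3 ≡ 6.
  x = λ² - 0 - 0 = 36 - 0 ≡ 3; y = λ·(0 - 3) - 2 ≡ 2. → (3, 2)
2Q = (3, 2).
Finally 4P + 2Q:
(0, 2) + (3, 2). λ = (2 - 2)/(3 - 0) ≡ 0/3 mod 11. 3⁻¹ ≡ 4 (mod 11) since 3·4 = 12 ≡ 1, so λ ≡ 0.
  x = λ² - 0 - 3 = 0 - 3 ≡ 8; y = λ·(0 - 8) - 2 ≡ 9. → (8, 9)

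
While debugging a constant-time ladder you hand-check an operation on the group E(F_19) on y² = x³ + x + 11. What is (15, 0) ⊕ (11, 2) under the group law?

(17, 1)

(15, 0) + (11, 2). λ = (2 - 0)/(11 - 15) ≡ 2/15 mod 19. 15⁻¹ ≡ 14 (mod 19) since 15·14 = 210 ≡ 1, so λ ≡ 9.
  x = λ² - 15 - 11 = 81 - 26 ≡ 17; y = λ·(15 - 17) - 0 ≡ 1. → (17, 1)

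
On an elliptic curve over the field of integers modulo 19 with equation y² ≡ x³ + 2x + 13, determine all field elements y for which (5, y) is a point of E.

x³ + 2x + 13 = 148 ≡ 15 (mod 19).
15 is a non-residue mod 19; no y exists.

none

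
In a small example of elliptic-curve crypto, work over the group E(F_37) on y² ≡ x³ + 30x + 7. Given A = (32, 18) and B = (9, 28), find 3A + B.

(32, 18)

First 3A:
Repeated addition: build up to 3A.
2A: tangent at (32, 18): λ = (3·32² + 30)/(2·18) ≡ 31/36. 36⁻¹ ≡ 36 (mod 37), so λ ≡ 31·36 ≡ 6.
  x = λ² - 32 - 32 = 36 - 64 ≡ 9; y = λ·(32 - 9) - 18 ≡ 9. → (9, 9)
3A: (9, 9) + (32, 18). λ = (18 - 9)/(32 - 9) ≡ 9/23 mod 37. 23⁻¹ ≡ 29 (mod 37), so λ ≡ 2.
  x = λ² - 9 - 32 = 4 - 41 ≡ 0; y = λ·(9 - 0) - 9 ≡ 9. → (0, 9)
3A = (0, 9).
Finally 3A + B:
(0, 9) + (9, 28). λ = (28 - 9)/(9 - 0) ≡ 19/9 mod 37. 9⁻¹ ≡ 33 (mod 37) since 9·33 = 297 ≡ 1, so λ ≡ 35.
  x = λ² - 0 - 9 = 1225 - 9 ≡ 32; y = λ·(0 - 32) - 9 ≡ 18. → (32, 18)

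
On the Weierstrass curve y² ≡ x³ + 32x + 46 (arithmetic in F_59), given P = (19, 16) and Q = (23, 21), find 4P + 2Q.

(5, 6)

First 4P:
Double-and-add on 4 = (100)₂. Start with P = (19, 16) for the leading 1-bit.
double: tangent at (19, 16): λ = (3·19² + 32)/(2·16) ≡ 53/32. 32⁻¹ ≡ 24 (mod 59) since 32·24 = 768 ≡ 1, so λ ≡ 53·24 ≡ 33.
  x = λ² - 19 - 19 = 1089 - 38 ≡ 48; y = λ·(19 - 48) - 16 ≡ 30. → (48, 30)
double: tangent at (48, 30): λ = (3·48² + 32)/(2·30) ≡ 41/1. 1⁻¹ ≡ 1 (mod 59), so λ ≡ 41·1 ≡ 41.
  x = λ² - 48 - 48 = 1681 - 96 ≡ 51; y = λ·(48 - 51) - 30 ≡ 24. → (51, 24)
4P = (51, 24).
Next 2Q:
Repeated addition: build up to 2Q.
2Q: tangent at (23, 21): λ = (3·23² + 32)/(2·21) ≡ 26/42. 42⁻¹ ≡ 52 (mod 59) since 42·52 = 2184 ≡ 1, so λ ≡ 26·52 ≡ 54.
  x = λ² - 23 - 23 = 2916 - 46 ≡ 38; y = λ·(23 - 38) - 21 ≡ 54. → (38, 54)
2Q = (38, 54).
Finally 4P + 2Q:
(51, 24) + (38, 54). λ = (54 - 24)/(38 - 51) ≡ 30/46 mod 59. 46⁻¹ ≡ 9 (mod 59) since 46·9 = 414 ≡ 1, so λ ≡ 34.
  x = λ² - 51 - 38 = 1156 - 89 ≡ 5; y = λ·(51 - 5) - 24 ≡ 6. → (5, 6)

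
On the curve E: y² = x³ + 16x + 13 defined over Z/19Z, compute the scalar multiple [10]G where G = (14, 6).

Double-and-add on 10 = (1010)₂. Start with G = (14, 6) for the leading 1-bit.
double: tangent at (14, 6): λ = (3·14² + 16)/(2·6) ≡ 15/12. 12⁻¹ ≡ 8 (mod 19) since 12·8 = 96 ≡ 1, so λ ≡ 15·8 ≡ 6.
  x = λ² - 14 - 14 = 36 - 28 ≡ 8; y = λ·(14 - 8) - 6 ≡ 11. → (8, 11)
double: tangent at (8, 11): λ = (3·8² + 16)/(2·11) ≡ 18/3. 3⁻¹ ≡ 13 (mod 19), so λ ≡ 18·13 ≡ 6.
  x = λ² - 8 - 8 = 36 - 16 ≡ 1; y = λ·(8 - 1) - 11 ≡ 12. → (1, 12)
add G: (1, 12) + (14, 6). λ = (6 - 12)/(14 - 1) ≡ 13/13 mod 19. 13⁻¹ ≡ 3 (mod 19), so λ ≡ 1.
  x = λ² - 1 - 14 = 1 - 15 ≡ 5; y = λ·(1 - 5) - 12 ≡ 3. → (5, 3)
double: tangent at (5, 3): λ = (3·5² + 16)/(2·3) ≡ 15/6. 6⁻¹ ≡ 16 (mod 19), so λ ≡ 15·16 ≡ 12.
  x = λ² - 5 - 5 = 144 - 10 ≡ 1; y = λ·(5 - 1) - 3 ≡ 7. → (1, 7)

(1, 7)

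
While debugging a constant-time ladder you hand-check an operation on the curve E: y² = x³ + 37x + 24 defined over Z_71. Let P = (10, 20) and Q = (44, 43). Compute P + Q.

(47, 3)

(10, 20) + (44, 43). λ = (43 - 20)/(44 - 10) ≡ 23/34 mod 71. 34⁻¹ ≡ 23 (mod 71), so λ ≡ 32.
  x = λ² - 10 - 44 = 1024 - 54 ≡ 47; y = λ·(10 - 47) - 20 ≡ 3. → (47, 3)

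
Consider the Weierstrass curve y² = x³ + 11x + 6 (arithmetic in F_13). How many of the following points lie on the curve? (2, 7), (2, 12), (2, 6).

2

(2, 7): 7² ≡ 10, rhs ≡ 10 → on.
(2, 12): 12² ≡ 1, rhs ≡ 10 → off.
(2, 6): 6² ≡ 10, rhs ≡ 10 → on.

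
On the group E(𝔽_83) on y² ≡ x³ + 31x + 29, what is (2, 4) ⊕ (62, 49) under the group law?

(4, 36)

(2, 4) + (62, 49). λ = (49 - 4)/(62 - 2) ≡ 45/60 mod 83. 60⁻¹ ≡ 18 (mod 83), so λ ≡ 63.
  x = λ² - 2 - 62 = 3969 - 64 ≡ 4; y = λ·(2 - 4) - 4 ≡ 36. → (4, 36)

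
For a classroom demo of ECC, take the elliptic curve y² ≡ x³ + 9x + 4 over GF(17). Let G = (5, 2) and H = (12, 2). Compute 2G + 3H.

(2, 8)

First 2G:
Repeated addition: build up to 2G.
2G: tangent at (5, 2): λ = (3·5² + 9)/(2·2) ≡ 16/4. 4⁻¹ ≡ 13 (mod 17), so λ ≡ 16·13 ≡ 4.
  x = λ² - 5 - 5 = 16 - 10 ≡ 6; y = λ·(5 - 6) - 2 ≡ 11. → (6, 11)
2G = (6, 11).
Next 3H:
Repeated addition: build up to 3H.
2H: tangent at (12, 2): λ = (3·12² + 9)/(2·2) ≡ 16/4. 4⁻¹ ≡ 13 (mod 17), so λ ≡ 16·13 ≡ 4.
  x = λ² - 12 - 12 = 16 - 24 ≡ 9; y = λ·(12 - 9) - 2 ≡ 10. → (9, 10)
3H: (9, 10) + (12, 2). λ = (2 - 10)/(12 - 9) ≡ 9/3 mod 17. 3⁻¹ ≡ 6 (mod 17), so λ ≡ 3.
  x = λ² - 9 - 12 = 9 - 21 ≡ 5; y = λ·(9 - 5) - 10 ≡ 2. → (5, 2)
3H = (5, 2).
Finally 2G + 3H:
(6, 11) + (5, 2). λ = (2 - 11)/(5 - 6) ≡ 8/16 mod 17. 16⁻¹ ≡ 16 (mod 17) since 16·16 = 256 ≡ 1, so λ ≡ 9.
  x = λ² - 6 - 5 = 81 - 11 ≡ 2; y = λ·(6 - 2) - 11 ≡ 8. → (2, 8)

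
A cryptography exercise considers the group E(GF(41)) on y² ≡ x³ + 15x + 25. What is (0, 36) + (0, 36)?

tangent at (0, 36): λ = (3·0² + 15)/(2·36) ≡ 15/31. 31⁻¹ ≡ 4 (mod 41), so λ ≡ 15·4 ≡ 19.
  x = λ² - 0 - 0 = 361 - 0 ≡ 33; y = λ·(0 - 33) - 36 ≡ 34. → (33, 34)

(33, 34)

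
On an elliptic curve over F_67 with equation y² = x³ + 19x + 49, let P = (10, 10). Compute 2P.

(53, 11)

tangent at (10, 10): λ = (3·10² + 19)/(2·10) ≡ 51/20. 20⁻¹ ≡ 57 (mod 67) since 20·57 = 1140 ≡ 1, so λ ≡ 51·57 ≡ 26.
  x = λ² - 10 - 10 = 676 - 20 ≡ 53; y = λ·(10 - 53) - 10 ≡ 11. → (53, 11)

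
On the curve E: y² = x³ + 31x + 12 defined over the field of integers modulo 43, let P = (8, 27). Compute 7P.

(32, 24)

Double-and-add on 7 = (111)₂. Start with P = (8, 27) for the leading 1-bit.
double: tangent at (8, 27): λ = (3·8² + 31)/(2·27) ≡ 8/11. 11⁻¹ ≡ 4 (mod 43), so λ ≡ 8·4 ≡ 32.
  x = λ² - 8 - 8 = 1024 - 16 ≡ 19; y = λ·(8 - 19) - 27 ≡ 8. → (19, 8)
add P: (19, 8) + (8, 27). λ = (27 - 8)/(8 - 19) ≡ 19/32 mod 43. 32⁻¹ ≡ 39 (mod 43), so λ ≡ 10.
  x = λ² - 19 - 8 = 100 - 27 ≡ 30; y = λ·(19 - 30) - 8 ≡ 11. → (30, 11)
double: tangent at (30, 11): λ = (3·30² + 31)/(2·11) ≡ 22/22. 22⁻¹ ≡ 2 (mod 43), so λ ≡ 22·2 ≡ 1.
  x = λ² - 30 - 30 = 1 - 60 ≡ 27; y = λ·(30 - 27) - 11 ≡ 35. → (27, 35)
add P: (27, 35) + (8, 27). λ = (27 - 35)/(8 - 27) ≡ 35/24 mod 43. 24⁻¹ ≡ 9 (mod 43) since 24·9 = 216 ≡ 1, so λ ≡ 14.
  x = λ² - 27 - 8 = 196 - 35 ≡ 32; y = λ·(27 - 32) - 35 ≡ 24. → (32, 24)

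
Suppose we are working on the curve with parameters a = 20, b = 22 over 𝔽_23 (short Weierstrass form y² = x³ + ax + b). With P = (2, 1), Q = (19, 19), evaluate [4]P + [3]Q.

First 4P:
Repeated addition: build up to 4P.
2P: tangent at (2, 1): λ = (3·2² + 20)/(2·1) ≡ 9/2. 2⁻¹ ≡ 12 (mod 23) since 2·12 = 24 ≡ 1, so λ ≡ 9·12 ≡ 16.
  x = λ² - 2 - 2 = 256 - 4 ≡ 22; y = λ·(2 - 22) - 1 ≡ 1. → (22, 1)
3P: (22, 1) + (2, 1). λ = (1 - 1)/(2 - 22) ≡ 0/3 mod 23. 3⁻¹ ≡ 8 (mod 23), so λ ≡ 0.
  x = λ² - 22 - 2 = 0 - 24 ≡ 22; y = λ·(22 - 22) - 1 ≡ 22. → (22, 22)
4P: (22, 22) + (2, 1). λ = (1 - 22)/(2 - 22) ≡ 2/3 mod 23. 3⁻¹ ≡ 8 (mod 23) since 3·8 = 24 ≡ 1, so λ ≡ 16.
  x = λ² - 22 - 2 = 256 - 24 ≡ 2; y = λ·(22 - 2) - 22 ≡ 22. → (2, 22)
4P = (2, 22).
Next 3Q:
Repeated addition: build up to 3Q.
2Q: tangent at (19, 19): λ = (3·19² + 20)/(2·19) ≡ 22/15. 15⁻¹ ≡ 20 (mod 23) since 15·20 = 300 ≡ 1, so λ ≡ 22·20 ≡ 3.
  x = λ² - 19 - 19 = 9 - 38 ≡ 17; y = λ·(19 - 17) - 19 ≡ 10. → (17, 10)
3Q: (17, 10) + (19, 19). λ = (19 - 10)/(19 - 17) ≡ 9/2 mod 23. 2⁻¹ ≡ 12 (mod 23) since 2·12 = 24 ≡ 1, so λ ≡ 16.
  x = λ² - 17 - 19 = 256 - 36 ≡ 13; y = λ·(17 - 13) - 10 ≡ 8. → (13, 8)
3Q = (13, 8).
Finally 4P + 3Q:
(2, 22) + (13, 8). λ = (8 - 22)/(13 - 2) ≡ 9/11 mod 23. 11⁻¹ ≡ 21 (mod 23), so λ ≡ 5.
  x = λ² - 2 - 13 = 25 - 15 ≡ 10; y = λ·(2 - 10) - 22 ≡ 7. → (10, 7)

(10, 7)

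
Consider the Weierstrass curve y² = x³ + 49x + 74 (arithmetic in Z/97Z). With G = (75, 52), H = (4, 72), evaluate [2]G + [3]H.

First 2G:
Repeated addition: build up to 2G.
2G: tangent at (75, 52): λ = (3·75² + 49)/(2·52) ≡ 46/7. 7⁻¹ ≡ 14 (mod 97), so λ ≡ 46·14 ≡ 62.
  x = λ² - 75 - 75 = 3844 - 150 ≡ 8; y = λ·(75 - 8) - 52 ≡ 28. → (8, 28)
2G = (8, 28).
Next 3H:
Repeated addition: build up to 3H.
2H: tangent at (4, 72): λ = (3·4² + 49)/(2·72) ≡ 0/47. 47⁻¹ ≡ 64 (mod 97) since 47·64 = 3008 ≡ 1, so λ ≡ 0·64 ≡ 0.
  x = λ² - 4 - 4 = 0 - 8 ≡ 89; y = λ·(4 - 89) - 72 ≡ 25. → (89, 25)
3H: (89, 25) + (4, 72). λ = (72 - 25)/(4 - 89) ≡ 47/12 mod 97. 12⁻¹ ≡ 89 (mod 97) since 12·89 = 1068 ≡ 1, so λ ≡ 12.
  x = λ² - 89 - 4 = 144 - 93 ≡ 51; y = λ·(89 - 51) - 25 ≡ 43. → (51, 43)
3H = (51, 43).
Finally 2G + 3H:
(8, 28) + (51, 43). λ = (43 - 28)/(51 - 8) ≡ 15/43 mod 97. 43⁻¹ ≡ 88 (mod 97) since 43·88 = 3784 ≡ 1, so λ ≡ 59.
  x = λ² - 8 - 51 = 3481 - 59 ≡ 27; y = λ·(8 - 27) - 28 ≡ 15. → (27, 15)

(27, 15)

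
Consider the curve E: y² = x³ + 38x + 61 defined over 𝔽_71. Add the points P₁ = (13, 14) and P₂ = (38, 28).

(13, 14) + (38, 28). λ = (28 - 14)/(38 - 13) ≡ 14/25 mod 71. 25⁻¹ ≡ 54 (mod 71) since 25·54 = 1350 ≡ 1, so λ ≡ 46.
  x = λ² - 13 - 38 = 2116 - 51 ≡ 6; y = λ·(13 - 6) - 14 ≡ 24. → (6, 24)

(6, 24)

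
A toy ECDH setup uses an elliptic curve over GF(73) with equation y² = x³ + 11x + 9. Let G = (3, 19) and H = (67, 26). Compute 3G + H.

(7, 65)

First 3G:
Repeated addition: build up to 3G.
2G: tangent at (3, 19): λ = (3·3² + 11)/(2·19) ≡ 38/38. 38⁻¹ ≡ 25 (mod 73) since 38·25 = 950 ≡ 1, so λ ≡ 38·25 ≡ 1.
  x = λ² - 3 - 3 = 1 - 6 ≡ 68; y = λ·(3 - 68) - 19 ≡ 62. → (68, 62)
3G: (68, 62) + (3, 19). λ = (19 - 62)/(3 - 68) ≡ 30/8 mod 73. 8⁻¹ ≡ 64 (mod 73) since 8·64 = 512 ≡ 1, so λ ≡ 22.
  x = λ² - 68 - 3 = 484 - 71 ≡ 48; y = λ·(68 - 48) - 62 ≡ 13. → (48, 13)
3G = (48, 13).
Finally 3G + H:
(48, 13) + (67, 26). λ = (26 - 13)/(67 - 48) ≡ 13/19 mod 73. 19⁻¹ ≡ 50 (mod 73), so λ ≡ 66.
  x = λ² - 48 - 67 = 4356 - 115 ≡ 7; y = λ·(48 - 7) - 13 ≡ 65. → (7, 65)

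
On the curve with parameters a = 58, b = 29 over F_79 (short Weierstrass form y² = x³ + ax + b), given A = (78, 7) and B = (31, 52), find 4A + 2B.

(30, 48)

First 4A:
Double-and-add on 4 = (100)₂. Start with A = (78, 7) for the leading 1-bit.
double: tangent at (78, 7): λ = (3·78² + 58)/(2·7) ≡ 61/14. 14⁻¹ ≡ 17 (mod 79), so λ ≡ 61·17 ≡ 10.
  x = λ² - 78 - 78 = 100 - 156 ≡ 23; y = λ·(78 - 23) - 7 ≡ 69. → (23, 69)
double: tangent at (23, 69): λ = (3·23² + 58)/(2·69) ≡ 65/59. 59⁻¹ ≡ 75 (mod 79) since 59·75 = 4425 ≡ 1, so λ ≡ 65·75 ≡ 56.
  x = λ² - 23 - 23 = 3136 - 46 ≡ 9; y = λ·(23 - 9) - 69 ≡ 4. → (9, 4)
4A = (9, 4).
Next 2B:
Repeated addition: build up to 2B.
2B: tangent at (31, 52): λ = (3·31² + 58)/(2·52) ≡ 18/25. 25⁻¹ ≡ 19 (mod 79) since 25·19 = 475 ≡ 1, so λ ≡ 18·19 ≡ 26.
  x = λ² - 31 - 31 = 676 - 62 ≡ 61; y = λ·(31 - 61) - 52 ≡ 37. → (61, 37)
2B = (61, 37).
Finally 4A + 2B:
(9, 4) + (61, 37). λ = (37 - 4)/(61 - 9) ≡ 33/52 mod 79. 52⁻¹ ≡ 38 (mod 79), so λ ≡ 69.
  x = λ² - 9 - 61 = 4761 - 70 ≡ 30; y = λ·(9 - 30) - 4 ≡ 48. → (30, 48)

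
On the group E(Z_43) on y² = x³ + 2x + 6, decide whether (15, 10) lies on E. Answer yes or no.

y² = 10² ≡ 14; x³ + 2x + 6 = 3411 ≡ 14 (mod 43). 14 = 14.

yes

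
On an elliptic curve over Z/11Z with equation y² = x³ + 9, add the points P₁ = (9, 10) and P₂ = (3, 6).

(8, 9)

(9, 10) + (3, 6). λ = (6 - 10)/(3 - 9) ≡ 7/5 mod 11. 5⁻¹ ≡ 9 (mod 11), so λ ≡ 8.
  x = λ² - 9 - 3 = 64 - 12 ≡ 8; y = λ·(9 - 8) - 10 ≡ 9. → (8, 9)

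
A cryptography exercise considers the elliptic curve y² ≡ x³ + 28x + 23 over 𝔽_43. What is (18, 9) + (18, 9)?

(16, 40)

tangent at (18, 9): λ = (3·18² + 28)/(2·9) ≡ 11/18. 18⁻¹ ≡ 12 (mod 43), so λ ≡ 11·12 ≡ 3.
  x = λ² - 18 - 18 = 9 - 36 ≡ 16; y = λ·(18 - 16) - 9 ≡ 40. → (16, 40)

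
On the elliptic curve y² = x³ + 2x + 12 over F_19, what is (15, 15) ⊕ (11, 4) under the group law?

(16, 6)

(15, 15) + (11, 4). λ = (4 - 15)/(11 - 15) ≡ 8/15 mod 19. 15⁻¹ ≡ 14 (mod 19), so λ ≡ 17.
  x = λ² - 15 - 11 = 289 - 26 ≡ 16; y = λ·(15 - 16) - 15 ≡ 6. → (16, 6)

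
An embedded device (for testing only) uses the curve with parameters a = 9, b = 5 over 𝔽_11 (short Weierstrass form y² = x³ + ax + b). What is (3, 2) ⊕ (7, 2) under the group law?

(3, 2) + (7, 2). λ = (2 - 2)/(7 - 3) ≡ 0/4 mod 11. 4⁻¹ ≡ 3 (mod 11), so λ ≡ 0.
  x = λ² - 3 - 7 = 0 - 10 ≡ 1; y = λ·(3 - 1) - 2 ≡ 9. → (1, 9)

(1, 9)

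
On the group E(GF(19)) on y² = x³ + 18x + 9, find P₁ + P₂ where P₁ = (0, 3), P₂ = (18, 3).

(0, 3) + (18, 3). λ = (3 - 3)/(18 - 0) ≡ 0/18 mod 19. 18⁻¹ ≡ 18 (mod 19), so λ ≡ 0.
  x = λ² - 0 - 18 = 0 - 18 ≡ 1; y = λ·(0 - 1) - 3 ≡ 16. → (1, 16)

(1, 16)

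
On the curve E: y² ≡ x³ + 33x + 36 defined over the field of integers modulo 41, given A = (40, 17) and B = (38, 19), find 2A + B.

First 2A:
Repeated addition: build up to 2A.
2A: tangent at (40, 17): λ = (3·40² + 33)/(2·17) ≡ 36/34. 34⁻¹ ≡ 35 (mod 41), so λ ≡ 36·35 ≡ 30.
  x = λ² - 40 - 40 = 900 - 80 ≡ 0; y = λ·(40 - 0) - 17 ≡ 35. → (0, 35)
2A = (0, 35).
Finally 2A + B:
(0, 35) + (38, 19). λ = (19 - 35)/(38 - 0) ≡ 25/38 mod 41. 38⁻¹ ≡ 27 (mod 41), so λ ≡ 19.
  x = λ² - 0 - 38 = 361 - 38 ≡ 36; y = λ·(0 - 36) - 35 ≡ 19. → (36, 19)

(36, 19)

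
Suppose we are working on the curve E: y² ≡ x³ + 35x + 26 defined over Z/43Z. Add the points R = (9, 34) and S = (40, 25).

(8, 42)

(9, 34) + (40, 25). λ = (25 - 34)/(40 - 9) ≡ 34/31 mod 43. 31⁻¹ ≡ 25 (mod 43), so λ ≡ 33.
  x = λ² - 9 - 40 = 1089 - 49 ≡ 8; y = λ·(9 - 8) - 34 ≡ 42. → (8, 42)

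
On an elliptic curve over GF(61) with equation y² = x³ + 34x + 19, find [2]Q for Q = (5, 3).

(54, 32)

tangent at (5, 3): λ = (3·5² + 34)/(2·3) ≡ 48/6. 6⁻¹ ≡ 51 (mod 61) since 6·51 = 306 ≡ 1, so λ ≡ 48·51 ≡ 8.
  x = λ² - 5 - 5 = 64 - 10 ≡ 54; y = λ·(5 - 54) - 3 ≡ 32. → (54, 32)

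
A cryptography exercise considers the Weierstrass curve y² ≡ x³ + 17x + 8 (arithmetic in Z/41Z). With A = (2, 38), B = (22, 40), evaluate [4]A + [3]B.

First 4A:
Double-and-add on 4 = (100)₂. Start with A = (2, 38) for the leading 1-bit.
double: tangent at (2, 38): λ = (3·2² + 17)/(2·38) ≡ 29/35. 35⁻¹ ≡ 34 (mod 41), so λ ≡ 29·34 ≡ 2.
  x = λ² - 2 - 2 = 4 - 4 ≡ 0; y = λ·(2 - 0) - 38 ≡ 7. → (0, 7)
double: tangent at (0, 7): λ = (3·0² + 17)/(2·7) ≡ 17/14. 14⁻¹ ≡ 3 (mod 41), so λ ≡ 17·3 ≡ 10.
  x = λ² - 0 - 0 = 100 - 0 ≡ 18; y = λ·(0 - 18) - 7 ≡ 18. → (18, 18)
4A = (18, 18).
Next 3B:
Repeated addition: build up to 3B.
2B: tangent at (22, 40): λ = (3·22² + 17)/(2·40) ≡ 34/39. 39⁻¹ ≡ 20 (mod 41) since 39·20 = 780 ≡ 1, so λ ≡ 34·20 ≡ 24.
  x = λ² - 22 - 22 = 576 - 44 ≡ 40; y = λ·(22 - 40) - 40 ≡ 20. → (40, 20)
3B: (40, 20) + (22, 40). λ = (40 - 20)/(22 - 40) ≡ 20/23 mod 41. 23⁻¹ ≡ 25 (mod 41), so λ ≡ 8.
  x = λ² - 40 - 22 = 64 - 62 ≡ 2; y = λ·(40 - 2) - 20 ≡ 38. → (2, 38)
3B = (2, 38).
Finally 4A + 3B:
(18, 18) + (2, 38). λ = (38 - 18)/(2 - 18) ≡ 20/25 mod 41. 25⁻¹ ≡ 23 (mod 41), so λ ≡ 9.
  x = λ² - 18 - 2 = 81 - 20 ≡ 20; y = λ·(18 - 20) - 18 ≡ 5. → (20, 5)

(20, 5)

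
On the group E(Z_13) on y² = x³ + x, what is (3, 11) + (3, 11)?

(4, 9)

tangent at (3, 11): λ = (3·3² + 1)/(2·11) ≡ 2/9. 9⁻¹ ≡ 3 (mod 13) since 9·3 = 27 ≡ 1, so λ ≡ 2·3 ≡ 6.
  x = λ² - 3 - 3 = 36 - 6 ≡ 4; y = λ·(3 - 4) - 11 ≡ 9. → (4, 9)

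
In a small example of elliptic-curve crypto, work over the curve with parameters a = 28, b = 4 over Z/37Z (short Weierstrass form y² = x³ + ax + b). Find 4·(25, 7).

Write G = (25, 7).
Double-and-add on 4 = (100)₂. Start with G = (25, 7) for the leading 1-bit.
double: tangent at (25, 7): λ = (3·25² + 28)/(2·7) ≡ 16/14. 14⁻¹ ≡ 8 (mod 37) since 14·8 = 112 ≡ 1, so λ ≡ 16·8 ≡ 17.
  x = λ² - 25 - 25 = 289 - 50 ≡ 17; y = λ·(25 - 17) - 7 ≡ 18. → (17, 18)
double: tangent at (17, 18): λ = (3·17² + 28)/(2·18) ≡ 7/36. 36⁻¹ ≡ 36 (mod 37), so λ ≡ 7·36 ≡ 30.
  x = λ² - 17 - 17 = 900 - 34 ≡ 15; y = λ·(17 - 15) - 18 ≡ 5. → (15, 5)

(15, 5)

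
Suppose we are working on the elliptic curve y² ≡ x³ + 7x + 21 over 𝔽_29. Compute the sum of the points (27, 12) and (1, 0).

(27, 12) + (1, 0). λ = (0 - 12)/(1 - 27) ≡ 17/3 mod 29. 3⁻¹ ≡ 10 (mod 29), so λ ≡ 25.
  x = λ² - 27 - 1 = 625 - 28 ≡ 17; y = λ·(27 - 17) - 12 ≡ 6. → (17, 6)

(17, 6)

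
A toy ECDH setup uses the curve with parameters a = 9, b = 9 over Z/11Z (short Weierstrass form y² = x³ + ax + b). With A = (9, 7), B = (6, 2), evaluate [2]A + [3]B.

First 2A:
Repeated addition: build up to 2A.
2A: tangent at (9, 7): λ = (3·9² + 9)/(2·7) ≡ 10/3. 3⁻¹ ≡ 4 (mod 11), so λ ≡ 10·4 ≡ 7.
  x = λ² - 9 - 9 = 49 - 18 ≡ 9; y = λ·(9 - 9) - 7 ≡ 4. → (9, 4)
2A = (9, 4).
Next 3B:
Repeated addition: build up to 3B.
2B: tangent at (6, 2): λ = (3·6² + 9)/(2·2) ≡ 7/4. 4⁻¹ ≡ 3 (mod 11), so λ ≡ 7·3 ≡ 10.
  x = λ² - 6 - 6 = 100 - 12 ≡ 0; y = λ·(6 - 0) - 2 ≡ 3. → (0, 3)
3B: (0, 3) + (6, 2). λ = (2 - 3)/(6 - 0) ≡ 10/6 mod 11. 6⁻¹ ≡ 2 (mod 11), so λ ≡ 9.
  x = λ² - 0 - 6 = 81 - 6 ≡ 9; y = λ·(0 - 9) - 3 ≡ 4. → (9, 4)
3B = (9, 4).
Finally 2A + 3B:
tangent at (9, 4): λ = (3·9² + 9)/(2·4) ≡ 10/8. 8⁻¹ ≡ 7 (mod 11), so λ ≡ 10·7 ≡ 4.
  x = λ² - 9 - 9 = 16 - 18 ≡ 9; y = λ·(9 - 9) - 4 ≡ 7. → (9, 7)

(9, 7)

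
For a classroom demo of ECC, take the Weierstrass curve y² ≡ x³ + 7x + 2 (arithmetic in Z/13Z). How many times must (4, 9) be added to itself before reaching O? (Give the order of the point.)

10

2P: tangent at (4, 9): λ = (3·4² + 7)/(2·9) ≡ 3/5. 5⁻¹ ≡ 8 (mod 13) since 5·8 = 40 ≡ 1, so λ ≡ 3·8 ≡ 11.
  x = λ² - 4 - 4 = 121 - 8 ≡ 9; y = λ·(4 - 9) - 9 ≡ 1. → (9, 1)
3P: (9, 1) + (4, 9). λ = (9 - 1)/(4 - 9) ≡ 8/8 mod 13. 8⁻¹ ≡ 5 (mod 13), so λ ≡ 1.
  x = λ² - 9 - 4 = 1 - 13 ≡ 1; y = λ·(9 - 1) - 1 ≡ 7. → (1, 7)
4P: (1, 7) + (4, 9). λ = (9 - 7)/(4 - 1) ≡ 2/3 mod 13. 3⁻¹ ≡ 9 (mod 13) since 3·9 = 27 ≡ 1, so λ ≡ 5.
  x = λ² - 1 - 4 = 25 - 5 ≡ 7; y = λ·(1 - 7) - 7 ≡ 2. → (7, 2)
5P: (7, 2) + (4, 9). λ = (9 - 2)/(4 - 7) ≡ 7/10 mod 13. 10⁻¹ ≡ 4 (mod 13) since 10·4 = 40 ≡ 1, so λ ≡ 2.
  x = λ² - 7 - 4 = 4 - 11 ≡ 6; y = λ·(7 - 6) - 2 ≡ 0. → (6, 0)
6P: (6, 0) + (4, 9). λ = (9 - 0)/(4 - 6) ≡ 9/11 mod 13. 11⁻¹ ≡ 6 (mod 13), so λ ≡ 2.
  x = λ² - 6 - 4 = 4 - 10 ≡ 7; y = λ·(6 - 7) - 0 ≡ 11. → (7, 11)
7P: (7, 11) + (4, 9). λ = (9 - 11)/(4 - 7) ≡ 11/10 mod 13. 10⁻¹ ≡ 4 (mod 13), so λ ≡ 5.
  x = λ² - 7 - 4 = 25 - 11 ≡ 1; y = λ·(7 - 1) - 11 ≡ 6. → (1, 6)
8P: (1, 6) + (4, 9). λ = (9 - 6)/(4 - 1) ≡ 3/3 mod 13. 3⁻¹ ≡ 9 (mod 13) since 3·9 = 27 ≡ 1, so λ ≡ 1.
  x = λ² - 1 - 4 = 1 - 5 ≡ 9; y = λ·(1 - 9) - 6 ≡ 12. → (9, 12)
9P: (9, 12) + (4, 9). λ = (9 - 12)/(4 - 9) ≡ 10/8 mod 13. 8⁻¹ ≡ 5 (mod 13), so λ ≡ 11.
  x = λ² - 9 - 4 = 121 - 13 ≡ 4; y = λ·(9 - 4) - 12 ≡ 4. → (4, 4)
10P: (4, 4) + (4, 9): same x and y₁ ≡ -y₂, so the sum is O.
10P = O, so the order is 10.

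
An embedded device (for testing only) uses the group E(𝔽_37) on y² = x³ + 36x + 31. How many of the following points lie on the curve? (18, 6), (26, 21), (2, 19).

1

(18, 6): 6² ≡ 36, rhs ≡ 36 → on.
(26, 21): 21² ≡ 34, rhs ≡ 6 → off.
(2, 19): 19² ≡ 28, rhs ≡ 0 → off.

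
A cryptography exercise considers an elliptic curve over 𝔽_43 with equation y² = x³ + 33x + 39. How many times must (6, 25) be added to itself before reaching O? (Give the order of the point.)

12

2P: tangent at (6, 25): λ = (3·6² + 33)/(2·25) ≡ 12/7. 7⁻¹ ≡ 37 (mod 43), so λ ≡ 12·37 ≡ 14.
  x = λ² - 6 - 6 = 196 - 12 ≡ 12; y = λ·(6 - 12) - 25 ≡ 20. → (12, 20)
3P: (12, 20) + (6, 25). λ = (25 - 20)/(6 - 12) ≡ 5/37 mod 43. 37⁻¹ ≡ 7 (mod 43), so λ ≡ 35.
  x = λ² - 12 - 6 = 1225 - 18 ≡ 3; y = λ·(12 - 3) - 20 ≡ 37. → (3, 37)
4P: (3, 37) + (6, 25). λ = (25 - 37)/(6 - 3) ≡ 31/3 mod 43. 3⁻¹ ≡ 29 (mod 43) since 3·29 = 87 ≡ 1, so λ ≡ 39.
  x = λ² - 3 - 6 = 1521 - 9 ≡ 7; y = λ·(3 - 7) - 37 ≡ 22. → (7, 22)
5P: (7, 22) + (6, 25). λ = (25 - 22)/(6 - 7) ≡ 3/42 mod 43. 42⁻¹ ≡ 42 (mod 43), so λ ≡ 40.
  x = λ² - 7 - 6 = 1600 - 13 ≡ 39; y = λ·(7 - 39) - 22 ≡ 31. → (39, 31)
6P: (39, 31) + (6, 25). λ = (25 - 31)/(6 - 39) ≡ 37/10 mod 43. 10⁻¹ ≡ 13 (mod 43), so λ ≡ 8.
  x = λ² - 39 - 6 = 64 - 45 ≡ 19; y = λ·(39 - 19) - 31 ≡ 0. → (19, 0)
7P: (19, 0) + (6, 25). λ = (25 - 0)/(6 - 19) ≡ 25/30 mod 43. 30⁻¹ ≡ 33 (mod 43) since 30·33 = 990 ≡ 1, so λ ≡ 8.
  x = λ² - 19 - 6 = 64 - 25 ≡ 39; y = λ·(19 - 39) - 0 ≡ 12. → (39, 12)
8P: (39, 12) + (6, 25). λ = (25 - 12)/(6 - 39) ≡ 13/10 mod 43. 10⁻¹ ≡ 13 (mod 43), so λ ≡ 40.
  x = λ² - 39 - 6 = 1600 - 45 ≡ 7; y = λ·(39 - 7) - 12 ≡ 21. → (7, 21)
9P: (7, 21) + (6, 25). λ = (25 - 21)/(6 - 7) ≡ 4/42 mod 43. 42⁻¹ ≡ 42 (mod 43) since 42·42 = 1764 ≡ 1, so λ ≡ 39.
  x = λ² - 7 - 6 = 1521 - 13 ≡ 3; y = λ·(7 - 3) - 21 ≡ 6. → (3, 6)
10P: (3, 6) + (6, 25). λ = (25 - 6)/(6 - 3) ≡ 19/3 mod 43. 3⁻¹ ≡ 29 (mod 43), so λ ≡ 35.
  x = λ² - 3 - 6 = 1225 - 9 ≡ 12; y = λ·(3 - 12) - 6 ≡ 23. → (12, 23)
11P: (12, 23) + (6, 25). λ = (25 - 23)/(6 - 12) ≡ 2/37 mod 43. 37⁻¹ ≡ 7 (mod 43) since 37·7 = 259 ≡ 1, so λ ≡ 14.
  x = λ² - 12 - 6 = 196 - 18 ≡ 6; y = λ·(12 - 6) - 23 ≡ 18. → (6, 18)
12P: (6, 18) + (6, 25): same x and y₁ ≡ -y₂, so the sum is O.
12P = O, so the order is 12.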